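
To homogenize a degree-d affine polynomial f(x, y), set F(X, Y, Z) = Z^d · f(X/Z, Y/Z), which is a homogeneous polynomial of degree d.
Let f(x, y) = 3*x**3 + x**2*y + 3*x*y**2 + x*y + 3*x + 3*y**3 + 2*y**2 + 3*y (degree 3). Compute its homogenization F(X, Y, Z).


F(X, Y, Z) = 3*X**3 + X**2*Y + 3*X*Y**2 + X*Y*Z + 3*X*Z**2 + 3*Y**3 + 2*Y**2*Z + 3*Y*Z**2

deg(f) = 3.
Substitute x = X/Z, y = Y/Z into f, then multiply by Z^3.
  monomial 3·x^3·y^0 ↦ 3·X^3·Y^0·Z^0.
  monomial 1·x^2·y^1 ↦ 1·X^2·Y^1·Z^0.
  monomial 3·x^1·y^2 ↦ 3·X^1·Y^2·Z^0.
  monomial 1·x^1·y^1 ↦ 1·X^1·Y^1·Z^1.
  monomial 3·x^1·y^0 ↦ 3·X^1·Y^0·Z^2.
  monomial 3·x^0·y^3 ↦ 3·X^0·Y^3·Z^0.
  monomial 2·x^0·y^2 ↦ 2·X^0·Y^2·Z^1.
  monomial 3·x^0·y^1 ↦ 3·X^0·Y^1·Z^2.
Collecting: F(X, Y, Z) = 3*X**3 + X**2*Y + 3*X*Y**2 + X*Y*Z + 3*X*Z**2 + 3*Y**3 + 2*Y**2*Z + 3*Y*Z**2.


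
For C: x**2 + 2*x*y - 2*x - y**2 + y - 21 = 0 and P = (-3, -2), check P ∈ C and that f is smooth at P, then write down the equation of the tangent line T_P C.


Tangent line at P: -12*x - y - 38 = 0.

Step 1: f(-3, -2) = 0, so P lies on C.
Step 2: partial derivatives
  f_x(x, y) = 2*x + 2*y - 2, f_y(x, y) = 2*x - 2*y + 1.
  f_x(P) = -12, f_y(P) = -1 (gradient nonzero, so P is smooth).
Step 3: tangent line at P: -12·(x − -3) + -1·(y − -2) = 0.
Expanding: -12*x - y - 38 = 0.


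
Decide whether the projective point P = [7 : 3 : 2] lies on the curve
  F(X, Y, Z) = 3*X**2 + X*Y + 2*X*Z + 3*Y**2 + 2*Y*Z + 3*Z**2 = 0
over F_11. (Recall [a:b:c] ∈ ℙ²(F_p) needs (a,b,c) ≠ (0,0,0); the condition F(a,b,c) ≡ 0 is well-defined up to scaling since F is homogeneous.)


F(7,3,2) ≡ 5 (mod 11); P is NOT on the curve.

Evaluate F(7, 3, 2) term-by-term (mod 11).
  3*X**2 ↦ 3·49·1·1 = 147
  X*Y ↦ 1·7·3·1 = 21
  2*X*Z ↦ 2·7·1·2 = 28
  3*Y**2 ↦ 3·1·9·1 = 27
  2*Y*Z ↦ 2·1·3·2 = 12
  3*Z**2 ↦ 3·1·1·4 = 12
Sum: F(7, 3, 2) = (147) + (21) + (28) + (27) + (12) + (12) = 247.
Reducing mod 11: 247 ≡ 5 (mod 11).
Since F(a, b, c) ≡ 5 ≠ 0 (mod 11), P does NOT lie on the curve.


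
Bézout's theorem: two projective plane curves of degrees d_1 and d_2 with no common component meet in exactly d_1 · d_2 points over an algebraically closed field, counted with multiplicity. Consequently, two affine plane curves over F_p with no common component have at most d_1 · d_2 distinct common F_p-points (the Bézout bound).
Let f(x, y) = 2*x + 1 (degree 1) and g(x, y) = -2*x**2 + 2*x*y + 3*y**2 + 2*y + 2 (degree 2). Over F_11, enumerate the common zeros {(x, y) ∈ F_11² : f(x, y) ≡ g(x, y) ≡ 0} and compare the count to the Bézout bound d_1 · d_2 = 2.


Common zeros: {(5, 1), (5, 6)}; count = 2; Bézout bound = 2.

deg(f) = 1, deg(g) = 2, so Bézout bound = 2.
Scan x ∈ F_11. For each x, list the y ∈ F_11 with f(x, y) ≡ 0 and those with g(x, y) ≡ 0 (mod 11); the common zeros in that column are the intersection.
  x = 0: f ≡ 0 at y ∈ ∅; g ≡ 0 at y ∈ ∅; common: ∅.
  x = 1: f ≡ 0 at y ∈ ∅; g ≡ 0 at y ∈ {0, 6}; common: ∅.
  x = 2: f ≡ 0 at y ∈ ∅; g ≡ 0 at y ∈ {4, 5}; common: ∅.
  x = 3: f ≡ 0 at y ∈ ∅; g ≡ 0 at y ∈ {5, 7}; common: ∅.
  x = 4: f ≡ 0 at y ∈ ∅; g ≡ 0 at y ∈ {7, 8}; common: ∅.
  x = 5: f ≡ 0 at y ∈ {0, 1, 2, 3, 4, 5, 6, 7, 8, 9, 10}; g ≡ 0 at y ∈ {1, 6}; common: {1, 6}.
  x = 6: f ≡ 0 at y ∈ ∅; g ≡ 0 at y ∈ ∅; common: ∅.
  x = 7: f ≡ 0 at y ∈ ∅; g ≡ 0 at y ∈ {1}; common: ∅.
  x = 8: f ≡ 0 at y ∈ ∅; g ≡ 0 at y ∈ ∅; common: ∅.
  x = 9: f ≡ 0 at y ∈ ∅; g ≡ 0 at y ∈ ∅; common: ∅.
  x = 10: f ≡ 0 at y ∈ ∅; g ≡ 0 at y ∈ {0}; common: ∅.
Collecting: common zeros = {(5, 1), (5, 6)}, so the count is 2.
Comparison with the Bézout bound: 2 ≤ 2 = deg(f)·deg(g), as expected for curves with no common component (the bound is attained).


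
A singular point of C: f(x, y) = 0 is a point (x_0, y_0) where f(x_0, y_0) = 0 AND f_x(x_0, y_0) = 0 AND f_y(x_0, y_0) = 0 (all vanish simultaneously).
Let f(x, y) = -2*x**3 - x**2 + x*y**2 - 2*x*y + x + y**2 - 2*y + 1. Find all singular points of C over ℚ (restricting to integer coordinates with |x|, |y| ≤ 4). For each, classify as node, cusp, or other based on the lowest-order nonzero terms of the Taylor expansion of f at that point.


Singular points: {(0, 1)}; classification: node.

Compute partial derivatives:
  f_x = -6*x**2 - 2*x + y**2 - 2*y + 1.
  f_y = 2*x*y - 2*x + 2*y - 2.
Scan x_0 ∈ {−4, ..., 4}. For each x_0, f_y(x_0, y) is a polynomial in y; find its integer roots y ∈ {−4, ..., 4}, then test f_x and f at those candidates.
  x = -4: f_y(-4, y) = 6 - 6*y; vanishes at y ∈ {1}. (-4, 1): f_x = -88 ≠ 0.
  x = -3: f_y(-3, y) = 4 - 4*y; vanishes at y ∈ {1}. (-3, 1): f_x = -48 ≠ 0.
  x = -2: f_y(-2, y) = 2 - 2*y; vanishes at y ∈ {1}. (-2, 1): f_x = -20 ≠ 0.
  x = -1: f_y(-1, y) = 0; vanishes at y ∈ {-4, -3, -2, -1, 0, 1, 2, 3, 4}. (-1, -4): f_x = 21 ≠ 0; (-1, -3): f_x = 12 ≠ 0; (-1, -2): f_x = 5 ≠ 0; (-1, -1): f_x = 0 but f = 1 ≠ 0; (-1, 0): f_x = -3 ≠ 0; (-1, 1): f_x = -4 ≠ 0; (-1, 2): f_x = -3 ≠ 0; (-1, 3): f_x = 0 but f = 1 ≠ 0; (-1, 4): f_x = 5 ≠ 0.
  x = 0: f_y(0, y) = 2*y - 2; vanishes at y ∈ {1}. (0, 1): f_x = 0, f = 0 — SINGULAR.
  x = 1: f_y(1, y) = 4*y - 4; vanishes at y ∈ {1}. (1, 1): f_x = -8 ≠ 0.
  x = 2: f_y(2, y) = 6*y - 6; vanishes at y ∈ {1}. (2, 1): f_x = -28 ≠ 0.
  x = 3: f_y(3, y) = 8*y - 8; vanishes at y ∈ {1}. (3, 1): f_x = -60 ≠ 0.
  x = 4: f_y(4, y) = 10*y - 10; vanishes at y ∈ {1}. (4, 1): f_x = -104 ≠ 0.
Only singular point on the grid: (0, 1).
Classify: substitute x = 0 + u, y = 1 + v and expand: f = -2*u**3 - u**2 + u*v**2 + v**2.
No constant or linear terms (consistent with a singular point). Quadratic part: -u**2 + v**2. Cubic part: -2*u**3 + u*v**2.
The quadratic part v**2 - u**2 = (v − u)(v + u) splits into two distinct linear factors, so there are two distinct tangent lines y − 1 = ±(x − 0) — this is a node (ordinary double point).
Classification: node.


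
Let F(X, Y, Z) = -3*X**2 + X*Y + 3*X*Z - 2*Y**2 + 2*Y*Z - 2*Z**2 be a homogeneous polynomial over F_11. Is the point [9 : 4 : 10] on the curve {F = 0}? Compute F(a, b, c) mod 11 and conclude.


F(9,4,10) ≡ 10 (mod 11); P is NOT on the curve.

Evaluate F(9, 4, 10) term-by-term (mod 11).
  -3*X**2 ↦ -3·81·1·1 = -243
  X*Y ↦ 1·9·4·1 = 36
  3*X*Z ↦ 3·9·1·10 = 270
  -2*Y**2 ↦ -2·1·16·1 = -32
  2*Y*Z ↦ 2·1·4·10 = 80
  -2*Z**2 ↦ -2·1·1·100 = -200
Sum: F(9, 4, 10) = (-243) + (36) + (270) + (-32) + (80) + (-200) = -89.
Reducing mod 11: -89 ≡ 10 (mod 11).
Since F(a, b, c) ≡ 10 ≠ 0 (mod 11), P does NOT lie on the curve.


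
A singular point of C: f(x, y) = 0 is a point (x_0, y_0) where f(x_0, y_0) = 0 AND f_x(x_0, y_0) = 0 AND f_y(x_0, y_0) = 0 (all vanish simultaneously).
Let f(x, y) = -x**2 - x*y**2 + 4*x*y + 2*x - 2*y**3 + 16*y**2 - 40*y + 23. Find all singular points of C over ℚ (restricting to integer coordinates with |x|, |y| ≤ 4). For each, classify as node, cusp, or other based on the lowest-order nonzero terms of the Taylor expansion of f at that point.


Singular points: {(3, 2)}; classification: node.

Compute partial derivatives:
  f_x = -2*x - y**2 + 4*y + 2.
  f_y = -2*x*y + 4*x - 6*y**2 + 32*y - 40.
Scan x_0 ∈ {−4, ..., 4}. For each x_0, f_y(x_0, y) is a polynomial in y; find its integer roots y ∈ {−4, ..., 4}, then test f_x and f at those candidates.
  x = -4: f_y(-4, y) = -6*y**2 + 40*y - 56; vanishes at y ∈ {2}. (-4, 2): f_x = 14 ≠ 0.
  x = -3: f_y(-3, y) = -6*y**2 + 38*y - 52; vanishes at y ∈ {2}. (-3, 2): f_x = 12 ≠ 0.
  x = -2: f_y(-2, y) = -6*y**2 + 36*y - 48; vanishes at y ∈ {2, 4}. (-2, 2): f_x = 10 ≠ 0; (-2, 4): f_x = 6 ≠ 0.
  x = -1: f_y(-1, y) = -6*y**2 + 34*y - 44; vanishes at y ∈ {2}. (-1, 2): f_x = 8 ≠ 0.
  x = 0: f_y(0, y) = -6*y**2 + 32*y - 40; vanishes at y ∈ {2}. (0, 2): f_x = 6 ≠ 0.
  x = 1: f_y(1, y) = -6*y**2 + 30*y - 36; vanishes at y ∈ {2, 3}. (1, 2): f_x = 4 ≠ 0; (1, 3): f_x = 3 ≠ 0.
  x = 2: f_y(2, y) = -6*y**2 + 28*y - 32; vanishes at y ∈ {2}. (2, 2): f_x = 2 ≠ 0.
  x = 3: f_y(3, y) = -6*y**2 + 26*y - 28; vanishes at y ∈ {2}. (3, 2): f_x = 0, f = 0 — SINGULAR.
  x = 4: f_y(4, y) = -6*y**2 + 24*y - 24; vanishes at y ∈ {2}. (4, 2): f_x = -2 ≠ 0.
Only singular point on the grid: (3, 2).
Classify: substitute x = 3 + u, y = 2 + v and expand: f = -u**2 - u*v**2 - 2*v**3 + v**2.
No constant or linear terms (consistent with a singular point). Quadratic part: -u**2 + v**2. Cubic part: -u*v**2 - 2*v**3.
The quadratic part v**2 - u**2 = (v − u)(v + u) splits into two distinct linear factors, so there are two distinct tangent lines y − 2 = ±(x − 3) — this is a node (ordinary double point).
Classification: node.


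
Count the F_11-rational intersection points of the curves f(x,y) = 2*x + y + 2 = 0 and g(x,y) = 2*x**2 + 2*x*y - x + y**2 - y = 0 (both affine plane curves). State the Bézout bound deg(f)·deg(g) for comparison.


Common zeros: ∅; count = 0; Bézout bound = 2.

deg(f) = 1, deg(g) = 2, so Bézout bound = 2.
Scan x ∈ F_11. For each x, list the y ∈ F_11 with f(x, y) ≡ 0 and those with g(x, y) ≡ 0 (mod 11); the common zeros in that column are the intersection.
  x = 0: f ≡ 0 at y ∈ {9}; g ≡ 0 at y ∈ {0, 1}; common: ∅.
  x = 1: f ≡ 0 at y ∈ {7}; g ≡ 0 at y ∈ ∅; common: ∅.
  x = 2: f ≡ 0 at y ∈ {5}; g ≡ 0 at y ∈ ∅; common: ∅.
  x = 3: f ≡ 0 at y ∈ {3}; g ≡ 0 at y ∈ {7, 10}; common: ∅.
  x = 4: f ≡ 0 at y ∈ {1}; g ≡ 0 at y ∈ {5, 10}; common: ∅.
  x = 5: f ≡ 0 at y ∈ {10}; g ≡ 0 at y ∈ {1}; common: ∅.
  x = 6: f ≡ 0 at y ∈ {8}; g ≡ 0 at y ∈ {0}; common: ∅.
  x = 7: f ≡ 0 at y ∈ {6}; g ≡ 0 at y ∈ {2, 7}; common: ∅.
  x = 8: f ≡ 0 at y ∈ {4}; g ≡ 0 at y ∈ {2, 5}; common: ∅.
  x = 9: f ≡ 0 at y ∈ {2}; g ≡ 0 at y ∈ ∅; common: ∅.
  x = 10: f ≡ 0 at y ∈ {0}; g ≡ 0 at y ∈ ∅; common: ∅.
Collecting: common zeros = ∅, so the count is 0.
Comparison with the Bézout bound: 0 ≤ 2 = deg(f)·deg(g), as expected for curves with no common component (the affine F_11-count falls short of the bound because intersections may lie at infinity, over extension fields, or carry multiplicity).


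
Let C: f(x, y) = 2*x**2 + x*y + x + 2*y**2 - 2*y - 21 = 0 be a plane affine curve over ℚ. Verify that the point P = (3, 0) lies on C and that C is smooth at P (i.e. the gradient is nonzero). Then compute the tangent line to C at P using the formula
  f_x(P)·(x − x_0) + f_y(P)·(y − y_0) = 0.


Tangent line at P: 13*x + y - 39 = 0.

Step 1: f(3, 0) = 0, so P lies on C.
Step 2: partial derivatives
  f_x(x, y) = 4*x + y + 1, f_y(x, y) = x + 4*y - 2.
  f_x(P) = 13, f_y(P) = 1 (gradient nonzero, so P is smooth).
Step 3: tangent line at P: 13·(x − 3) + 1·(y − 0) = 0.
Expanding: 13*x + y - 39 = 0.


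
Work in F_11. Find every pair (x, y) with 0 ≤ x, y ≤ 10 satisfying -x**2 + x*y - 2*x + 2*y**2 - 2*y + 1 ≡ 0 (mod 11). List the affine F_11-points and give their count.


Affine F_11-points: {(2, 3), (2, 8), (3, 1), (3, 4), (4, 2), (4, 8), (7, 1), (7, 2), (10, 3), (10, 4)}; count = 10.

For each of the 121 pairs (x, y) ∈ F_11², evaluate f(x, y) mod 11. Record the zeros.
  x = 0: [0↦1, 1↦1, 2↦5, 3↦2, 4↦3, 5↦8, 6↦6, 7↦8, 8↦3, 9↦2, 10↦5]  zeros at y ∈ ∅
  x = 1: [0↦9, 1↦10, 2↦4, 3↦2, 4↦4, 5↦10, 6↦9, 7↦1, 8↦8, 9↦8, 10↦1]  zeros at y ∈ ∅
  x = 2: [0↦4, 1↦6, 2↦1, 3↦0, 4↦3, 5↦10, 6↦10, 7↦3, 8↦0, 9↦1, 10↦6]  zeros at y ∈ {3, 8}
  x = 3: [0↦8, 1↦0, 2↦7, 3↦7, 4↦0, 5↦8, 6↦9, 7↦3, 8↦1, 9↦3, 10↦9]  zeros at y ∈ {1, 4}
  x = 4: [0↦10, 1↦3, 2↦0, 3↦1, 4↦6, 5↦4, 6↦6, 7↦1, 8↦0, 9↦3, 10↦10]  zeros at y ∈ {2, 8}
  x = 5: [0↦10, 1↦4, 2↦2, 3↦4, 4↦10, 5↦9, 6↦1, 7↦8, 8↦8, 9↦1, 10↦9]  zeros at y ∈ ∅
  x = 6: [0↦8, 1↦3, 2↦2, 3↦5, 4↦1, 5↦1, 6↦5, 7↦2, 8↦3, 9↦8, 10↦6]  zeros at y ∈ ∅
  x = 7: [0↦4, 1↦0, 2↦0, 3↦4, 4↦1, 5↦2, 6↦7, 7↦5, 8↦7, 9↦2, 10↦1]  zeros at y ∈ {1, 2}
  x = 8: [0↦9, 1↦6, 2↦7, 3↦1, 4↦10, 5↦1, 6↦7, 7↦6, 8↦9, 9↦5, 10↦5]  zeros at y ∈ ∅
  x = 9: [0↦1, 1↦10, 2↦1, 3↦7, 4↦6, 5↦9, 6↦5, 7↦5, 8↦9, 9↦6, 10↦7]  zeros at y ∈ ∅
  x = 10: [0↦2, 1↦1, 2↦4, 3↦0, 4↦0, 5↦4, 6↦1, 7↦2, 8↦7, 9↦5, 10↦7]  zeros at y ∈ {3, 4}
Collecting zeros: affine points = {(2, 3), (2, 8), (3, 1), (3, 4), (4, 2), (4, 8), (7, 1), (7, 2), (10, 3), (10, 4)}.
Total count |C(F_11)_aff| = 10.


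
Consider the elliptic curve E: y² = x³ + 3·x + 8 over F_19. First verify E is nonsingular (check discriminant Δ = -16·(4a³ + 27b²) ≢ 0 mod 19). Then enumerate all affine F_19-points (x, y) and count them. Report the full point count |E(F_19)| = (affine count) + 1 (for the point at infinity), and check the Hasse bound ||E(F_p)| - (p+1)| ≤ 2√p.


Affine points = {(3, 5), (3, 14), (7, 7), (7, 12), (9, 2), (9, 17), (11, 2), (11, 17), (12, 9), (12, 10), (14, 1), (14, 18), (18, 2), (18, 17)}; affine count = 14; |E(F_19)| = 15.

Discriminant check: Δ ∝ 4a³ + 27b² = 4·3³ + 27·8² = 4·27 + 27·64 ≡ 12 (mod 19). Nonzero ⇒ E is nonsingular.
For each x ∈ F_19, compute rhs = x³ + 3·x + 8 mod 19, then count y ∈ F_19 with y² ≡ rhs.
  x = 0: rhs = 8, matching y values: none (0 points).
  x = 1: rhs = 12, matching y values: none (0 points).
  x = 2: rhs = 3, matching y values: none (0 points).
  x = 3: rhs = 6, matching y values: 5, 14 (2 points).
  x = 4: rhs = 8, matching y values: none (0 points).
  x = 5: rhs = 15, matching y values: none (0 points).
  x = 6: rhs = 14, matching y values: none (0 points).
  x = 7: rhs = 11, matching y values: 7, 12 (2 points).
  x = 8: rhs = 12, matching y values: none (0 points).
  x = 9: rhs = 4, matching y values: 2, 17 (2 points).
  x = 10: rhs = 12, matching y values: none (0 points).
  x = 11: rhs = 4, matching y values: 2, 17 (2 points).
  x = 12: rhs = 5, matching y values: 9, 10 (2 points).
  x = 13: rhs = 2, matching y values: none (0 points).
  x = 14: rhs = 1, matching y values: 1, 18 (2 points).
  x = 15: rhs = 8, matching y values: none (0 points).
  x = 16: rhs = 10, matching y values: none (0 points).
  x = 17: rhs = 13, matching y values: none (0 points).
  x = 18: rhs = 4, matching y values: 2, 17 (2 points).
Total affine count: 14.
Full point count |E(F_19)| = 14 + 1 = 15.
Hasse bound: |15 − (19+1)| = |-5| = 5 ≤ 2√19 ≈ 8.7178 ✓.


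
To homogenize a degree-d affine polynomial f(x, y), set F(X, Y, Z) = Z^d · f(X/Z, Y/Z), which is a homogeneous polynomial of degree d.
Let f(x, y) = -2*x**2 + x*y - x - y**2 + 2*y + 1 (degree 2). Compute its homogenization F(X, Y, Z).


F(X, Y, Z) = -2*X**2 + X*Y - X*Z - Y**2 + 2*Y*Z + Z**2

deg(f) = 2.
Substitute x = X/Z, y = Y/Z into f, then multiply by Z^2.
  monomial -2·x^2·y^0 ↦ -2·X^2·Y^0·Z^0.
  monomial 1·x^1·y^1 ↦ 1·X^1·Y^1·Z^0.
  monomial -1·x^1·y^0 ↦ -1·X^1·Y^0·Z^1.
  monomial -1·x^0·y^2 ↦ -1·X^0·Y^2·Z^0.
  monomial 2·x^0·y^1 ↦ 2·X^0·Y^1·Z^1.
  monomial 1·x^0·y^0 ↦ 1·X^0·Y^0·Z^2.
Collecting: F(X, Y, Z) = -2*X**2 + X*Y - X*Z - Y**2 + 2*Y*Z + Z**2.


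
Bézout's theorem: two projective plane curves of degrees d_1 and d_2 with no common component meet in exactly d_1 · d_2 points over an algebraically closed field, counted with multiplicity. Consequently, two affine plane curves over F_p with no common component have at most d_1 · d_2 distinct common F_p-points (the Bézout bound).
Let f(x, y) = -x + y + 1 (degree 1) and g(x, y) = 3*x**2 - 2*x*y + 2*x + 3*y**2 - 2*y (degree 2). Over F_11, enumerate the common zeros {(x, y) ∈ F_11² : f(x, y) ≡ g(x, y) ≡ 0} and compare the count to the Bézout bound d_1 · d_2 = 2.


Common zeros: ∅; count = 0; Bézout bound = 2.

deg(f) = 1, deg(g) = 2, so Bézout bound = 2.
Scan x ∈ F_11. For each x, list the y ∈ F_11 with f(x, y) ≡ 0 and those with g(x, y) ≡ 0 (mod 11); the common zeros in that column are the intersection.
  x = 0: f ≡ 0 at y ∈ {10}; g ≡ 0 at y ∈ {0, 8}; common: ∅.
  x = 1: f ≡ 0 at y ∈ {0}; g ≡ 0 at y ∈ {8}; common: ∅.
  x = 2: f ≡ 0 at y ∈ {1}; g ≡ 0 at y ∈ {6, 7}; common: ∅.
  x = 3: f ≡ 0 at y ∈ {2}; g ≡ 0 at y ∈ {0, 10}; common: ∅.
  x = 4: f ≡ 0 at y ∈ {3}; g ≡ 0 at y ∈ {9}; common: ∅.
  x = 5: f ≡ 0 at y ∈ {4}; g ≡ 0 at y ∈ {6, 9}; common: ∅.
  x = 6: f ≡ 0 at y ∈ {5}; g ≡ 0 at y ∈ ∅; common: ∅.
  x = 7: f ≡ 0 at y ∈ {6}; g ≡ 0 at y ∈ ∅; common: ∅.
  x = 8: f ≡ 0 at y ∈ {7}; g ≡ 0 at y ∈ ∅; common: ∅.
  x = 9: f ≡ 0 at y ∈ {8}; g ≡ 0 at y ∈ ∅; common: ∅.
  x = 10: f ≡ 0 at y ∈ {9}; g ≡ 0 at y ∈ ∅; common: ∅.
Collecting: common zeros = ∅, so the count is 0.
Comparison with the Bézout bound: 0 ≤ 2 = deg(f)·deg(g), as expected for curves with no common component (the affine F_11-count falls short of the bound because intersections may lie at infinity, over extension fields, or carry multiplicity).


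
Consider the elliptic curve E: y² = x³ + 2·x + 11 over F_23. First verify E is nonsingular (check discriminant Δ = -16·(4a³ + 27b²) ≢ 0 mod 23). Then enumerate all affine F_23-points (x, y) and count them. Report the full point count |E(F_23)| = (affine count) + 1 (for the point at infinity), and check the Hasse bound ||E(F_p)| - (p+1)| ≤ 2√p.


Affine points = {(2, 0), (5, 10), (5, 13), (6, 3), (6, 20), (7, 0), (13, 7), (13, 16), (14, 0), (15, 9), (15, 14), (17, 6), (17, 17), (19, 10), (19, 13), (20, 1), (20, 22), (22, 10), (22, 13)}; affine count = 19; |E(F_23)| = 20.

Discriminant check: Δ ∝ 4a³ + 27b² = 4·2³ + 27·11² = 4·8 + 27·121 ≡ 10 (mod 23). Nonzero ⇒ E is nonsingular.
For each x ∈ F_23, compute rhs = x³ + 2·x + 11 mod 23, then count y ∈ F_23 with y² ≡ rhs.
  x = 0: rhs = 11, matching y values: none (0 points).
  x = 1: rhs = 14, matching y values: none (0 points).
  x = 2: rhs = 0, matching y values: 0 (1 points).
  x = 3: rhs = 21, matching y values: none (0 points).
  x = 4: rhs = 14, matching y values: none (0 points).
  x = 5: rhs = 8, matching y values: 10, 13 (2 points).
  x = 6: rhs = 9, matching y values: 3, 20 (2 points).
  x = 7: rhs = 0, matching y values: 0 (1 points).
  x = 8: rhs = 10, matching y values: none (0 points).
  x = 9: rhs = 22, matching y values: none (0 points).
  x = 10: rhs = 19, matching y values: none (0 points).
  x = 11: rhs = 7, matching y values: none (0 points).
  x = 12: rhs = 15, matching y values: none (0 points).
  x = 13: rhs = 3, matching y values: 7, 16 (2 points).
  x = 14: rhs = 0, matching y values: 0 (1 points).
  x = 15: rhs = 12, matching y values: 9, 14 (2 points).
  x = 16: rhs = 22, matching y values: none (0 points).
  x = 17: rhs = 13, matching y values: 6, 17 (2 points).
  x = 18: rhs = 14, matching y values: none (0 points).
  x = 19: rhs = 8, matching y values: 10, 13 (2 points).
  x = 20: rhs = 1, matching y values: 1, 22 (2 points).
  x = 21: rhs = 22, matching y values: none (0 points).
  x = 22: rhs = 8, matching y values: 10, 13 (2 points).
Total affine count: 19.
Full point count |E(F_23)| = 19 + 1 = 20.
Hasse bound: |20 − (23+1)| = |-4| = 4 ≤ 2√23 ≈ 9.5917 ✓.


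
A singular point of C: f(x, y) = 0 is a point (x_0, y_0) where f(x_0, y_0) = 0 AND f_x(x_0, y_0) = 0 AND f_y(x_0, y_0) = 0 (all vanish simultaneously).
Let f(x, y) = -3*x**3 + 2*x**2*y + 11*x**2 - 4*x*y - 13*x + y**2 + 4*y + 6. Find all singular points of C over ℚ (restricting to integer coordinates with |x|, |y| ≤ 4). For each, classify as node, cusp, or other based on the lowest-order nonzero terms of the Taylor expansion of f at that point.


Singular points: {(1, -1)}; classification: cusp.

Compute partial derivatives:
  f_x = -9*x**2 + 4*x*y + 22*x - 4*y - 13.
  f_y = 2*x**2 - 4*x + 2*y + 4.
Scan x_0 ∈ {−4, ..., 4}. For each x_0, f_y(x_0, y) is a polynomial in y; find its integer roots y ∈ {−4, ..., 4}, then test f_x and f at those candidates.
  x = -4: f_y(-4, y) = 2*y + 52; no integer root y with |y| ≤ 4.
  x = -3: f_y(-3, y) = 2*y + 34; no integer root y with |y| ≤ 4.
  x = -2: f_y(-2, y) = 2*y + 20; no integer root y with |y| ≤ 4.
  x = -1: f_y(-1, y) = 2*y + 10; no integer root y with |y| ≤ 4.
  x = 0: f_y(0, y) = 2*y + 4; vanishes at y ∈ {-2}. (0, -2): f_x = -5 ≠ 0.
  x = 1: f_y(1, y) = 2*y + 2; vanishes at y ∈ {-1}. (1, -1): f_x = 0, f = 0 — SINGULAR.
  x = 2: f_y(2, y) = 2*y + 4; vanishes at y ∈ {-2}. (2, -2): f_x = -13 ≠ 0.
  x = 3: f_y(3, y) = 2*y + 10; no integer root y with |y| ≤ 4.
  x = 4: f_y(4, y) = 2*y + 20; no integer root y with |y| ≤ 4.
Only singular point on the grid: (1, -1).
Classify: substitute x = 1 + u, y = -1 + v and expand: f = -3*u**3 + 2*u**2*v + v**2.
No constant or linear terms (consistent with a singular point). Quadratic part: v**2. Cubic part: -3*u**3 + 2*u**2*v.
The quadratic part v**2 is a perfect square, so there is a single (double) tangent line v = 0, i.e. y = -1. Restricting the cubic part to that line (v = 0) leaves -3*u**3 ≠ 0, so f is not divisible by v and the branch is v² ≈ 3*u**3 to lowest order — this is a cusp.
Classification: cusp.


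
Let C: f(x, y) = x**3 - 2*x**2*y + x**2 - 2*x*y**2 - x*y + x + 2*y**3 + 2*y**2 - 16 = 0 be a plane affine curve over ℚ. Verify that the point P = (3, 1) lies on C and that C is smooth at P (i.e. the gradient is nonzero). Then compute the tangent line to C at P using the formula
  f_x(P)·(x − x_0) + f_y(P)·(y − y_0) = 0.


Tangent line at P: 19*x - 23*y - 34 = 0.

Step 1: f(3, 1) = 0, so P lies on C.
Step 2: partial derivatives
  f_x(x, y) = 3*x**2 - 4*x*y + 2*x - 2*y**2 - y + 1, f_y(x, y) = -2*x**2 - 4*x*y - x + 6*y**2 + 4*y.
  f_x(P) = 19, f_y(P) = -23 (gradient nonzero, so P is smooth).
Step 3: tangent line at P: 19·(x − 3) + -23·(y − 1) = 0.
Expanding: 19*x - 23*y - 34 = 0.


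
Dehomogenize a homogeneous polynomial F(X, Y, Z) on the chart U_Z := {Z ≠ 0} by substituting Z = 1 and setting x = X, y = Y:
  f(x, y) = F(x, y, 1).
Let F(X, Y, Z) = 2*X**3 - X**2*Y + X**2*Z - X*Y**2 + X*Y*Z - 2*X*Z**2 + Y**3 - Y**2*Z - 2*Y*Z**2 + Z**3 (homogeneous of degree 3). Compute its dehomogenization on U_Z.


f(x, y) = 2*x**3 - x**2*y + x**2 - x*y**2 + x*y - 2*x + y**3 - y**2 - 2*y + 1

On U_Z we set Z = 1. Each monomial c·X^i·Y^j·Z^k in F becomes c·x^i·y^j·1^k = c·x^i·y^j.
Substituting Z = 1: F(X, Y, 1) = 2*x**3 - x**2*y + x**2 - x*y**2 + x*y - 2*x + y**3 - y**2 - 2*y + 1.
Note: deg(f) ≤ deg(F) = 3; strict inequality happens when F is divisible by Z (lost terms).


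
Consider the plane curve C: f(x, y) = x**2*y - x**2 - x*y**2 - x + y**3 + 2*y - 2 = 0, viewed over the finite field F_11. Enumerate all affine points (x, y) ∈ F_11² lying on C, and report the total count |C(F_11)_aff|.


Affine F_11-points: {(1, 9), (4, 0), (6, 0), (6, 1), (6, 5)}; count = 5.

For each of the 121 pairs (x, y) ∈ F_11², evaluate f(x, y) mod 11. Record the zeros.
  x = 0: [0↦9, 1↦1, 2↦10, 3↦9, 4↦4, 5↦1, 6↦6, 7↦3, 8↦9, 9↦8, 10↦6]  zeros at y ∈ ∅
  x = 1: [0↦7, 1↦10, 2↦6, 3↦1, 4↦1, 5↦1, 6↦7, 7↦3, 8↦6, 9↦0, 10↦2]  zeros at y ∈ {9}
  x = 2: [0↦3, 1↦8, 2↦4, 3↦8, 4↦4, 5↦9, 6↦7, 7↦4, 8↦6, 9↦8, 10↦5]  zeros at y ∈ ∅
  x = 3: [0↦8, 1↦6, 2↦4, 3↦8, 4↦2, 5↦3, 6↦6, 7↦6, 8↦9, 9↦10, 10↦4]  zeros at y ∈ ∅
  x = 4: [0↦0, 1↦4, 2↦6, 3↦1, 4↦6, 5↦5, 6↦4, 7↦9, 8↦4, 9↦6, 10↦10]  zeros at y ∈ {0}
  x = 5: [0↦1, 1↦2, 2↦10, 3↦9, 4↦5, 5↦4, 6↦1, 7↦2, 8↦2, 9↦7, 10↦1]  zeros at y ∈ ∅
  x = 6: [0↦0, 1↦0, 2↦5, 3↦10, 4↦10, 5↦0, 6↦8, 7↦7, 8↦3, 9↦2, 10↦10]  zeros at y ∈ {0, 1, 5}
  x = 7: [0↦8, 1↦9, 2↦2, 3↦4, 4↦10, 5↦4, 6↦3, 7↦2, 8↦7, 9↦2, 10↦4]  zeros at y ∈ ∅
  x = 8: [0↦3, 1↦7, 2↦1, 3↦2, 4↦5, 5↦5, 6↦8, 7↦9, 8↦3, 9↦7, 10↦5]  zeros at y ∈ ∅
  x = 9: [0↦7, 1↦5, 2↦2, 3↦4, 4↦6, 5↦3, 6↦1, 7↦6, 8↦2, 9↦6, 10↦2]  zeros at y ∈ ∅
  x = 10: [0↦9, 1↦3, 2↦5, 3↦10, 4↦2, 5↦9, 6↦4, 7↦4, 8↦4, 9↦10, 10↦6]  zeros at y ∈ ∅
Collecting zeros: affine points = {(1, 9), (4, 0), (6, 0), (6, 1), (6, 5)}.
Total count |C(F_11)_aff| = 5.


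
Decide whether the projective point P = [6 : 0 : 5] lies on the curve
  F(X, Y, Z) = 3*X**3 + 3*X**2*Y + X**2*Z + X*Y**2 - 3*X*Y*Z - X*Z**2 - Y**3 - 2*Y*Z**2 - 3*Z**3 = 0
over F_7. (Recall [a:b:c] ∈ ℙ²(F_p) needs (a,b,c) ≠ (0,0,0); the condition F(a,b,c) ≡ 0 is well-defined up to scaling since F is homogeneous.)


F(6,0,5) ≡ 2 (mod 7); P is NOT on the curve.

Evaluate F(6, 0, 5) term-by-term (mod 7).
  3*X**3 ↦ 3·216·1·1 = 648
  3*X**2*Y ↦ 3·36·0·1 = 0
  X**2*Z ↦ 1·36·1·5 = 180
  X*Y**2 ↦ 1·6·0·1 = 0
  -3*X*Y*Z ↦ -3·6·0·5 = 0
  -X*Z**2 ↦ -1·6·1·25 = -150
  -Y**3 ↦ -1·1·0·1 = 0
  -2*Y*Z**2 ↦ -2·1·0·25 = 0
  -3*Z**3 ↦ -3·1·1·125 = -375
Sum: F(6, 0, 5) = (648) + (0) + (180) + (0) + (0) + (-150) + (0) + (0) + (-375) = 303.
Reducing mod 7: 303 ≡ 2 (mod 7).
Since F(a, b, c) ≡ 2 ≠ 0 (mod 7), P does NOT lie on the curve.


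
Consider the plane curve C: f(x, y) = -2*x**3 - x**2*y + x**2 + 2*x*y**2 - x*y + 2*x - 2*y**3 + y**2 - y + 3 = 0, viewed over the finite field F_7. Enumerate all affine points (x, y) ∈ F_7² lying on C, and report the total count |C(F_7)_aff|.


Affine F_7-points: {(0, 6), (2, 3), (3, 6), (4, 5), (5, 6), (6, 1)}; count = 6.

For each of the 49 pairs (x, y) ∈ F_7², evaluate f(x, y) mod 7. Record the zeros.
  x = 0: [0↦3, 1↦1, 2↦3, 3↦4, 4↦6, 5↦4, 6↦0]  zeros at y ∈ {6}
  x = 1: [0↦4, 1↦2, 2↦1, 3↦3, 4↦3, 5↦3, 6↦5]  zeros at y ∈ ∅
  x = 2: [0↦2, 1↦5, 2↦6, 3↦0, 4↦3, 5↦3, 6↦2]  zeros at y ∈ {3}
  x = 3: [0↦6, 1↦5, 2↦6, 3↦4, 4↦1, 5↦6, 6↦0]  zeros at y ∈ {6}
  x = 4: [0↦4, 1↦4, 2↦3, 3↦3, 4↦6, 5↦0, 6↦1]  zeros at y ∈ {5}
  x = 5: [0↦5, 1↦4, 2↦6, 3↦6, 4↦6, 5↦1, 6↦0]  zeros at y ∈ {6}
  x = 6: [0↦4, 1↦0, 2↦3, 3↦1, 4↦3, 5↦4, 6↦6]  zeros at y ∈ {1}
Collecting zeros: affine points = {(0, 6), (2, 3), (3, 6), (4, 5), (5, 6), (6, 1)}.
Total count |C(F_7)_aff| = 6.


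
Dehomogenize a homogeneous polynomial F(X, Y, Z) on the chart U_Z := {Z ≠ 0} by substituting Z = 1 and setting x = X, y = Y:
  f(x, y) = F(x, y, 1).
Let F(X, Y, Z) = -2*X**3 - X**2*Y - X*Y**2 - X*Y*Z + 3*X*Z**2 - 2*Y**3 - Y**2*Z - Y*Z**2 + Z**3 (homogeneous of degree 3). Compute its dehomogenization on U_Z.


f(x, y) = -2*x**3 - x**2*y - x*y**2 - x*y + 3*x - 2*y**3 - y**2 - y + 1

On U_Z we set Z = 1. Each monomial c·X^i·Y^j·Z^k in F becomes c·x^i·y^j·1^k = c·x^i·y^j.
Substituting Z = 1: F(X, Y, 1) = -2*x**3 - x**2*y - x*y**2 - x*y + 3*x - 2*y**3 - y**2 - y + 1.
Note: deg(f) ≤ deg(F) = 3; strict inequality happens when F is divisible by Z (lost terms).


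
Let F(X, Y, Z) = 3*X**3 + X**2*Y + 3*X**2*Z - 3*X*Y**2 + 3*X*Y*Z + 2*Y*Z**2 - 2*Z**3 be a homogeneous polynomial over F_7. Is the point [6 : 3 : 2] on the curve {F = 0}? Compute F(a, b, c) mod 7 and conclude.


F(6,3,2) ≡ 2 (mod 7); P is NOT on the curve.

Evaluate F(6, 3, 2) term-by-term (mod 7).
  3*X**3 ↦ 3·216·1·1 = 648
  X**2*Y ↦ 1·36·3·1 = 108
  3*X**2*Z ↦ 3·36·1·2 = 216
  -3*X*Y**2 ↦ -3·6·9·1 = -162
  3*X*Y*Z ↦ 3·6·3·2 = 108
  2*Y*Z**2 ↦ 2·1·3·4 = 24
  -2*Z**3 ↦ -2·1·1·8 = -16
Sum: F(6, 3, 2) = (648) + (108) + (216) + (-162) + (108) + (24) + (-16) = 926.
Reducing mod 7: 926 ≡ 2 (mod 7).
Since F(a, b, c) ≡ 2 ≠ 0 (mod 7), P does NOT lie on the curve.


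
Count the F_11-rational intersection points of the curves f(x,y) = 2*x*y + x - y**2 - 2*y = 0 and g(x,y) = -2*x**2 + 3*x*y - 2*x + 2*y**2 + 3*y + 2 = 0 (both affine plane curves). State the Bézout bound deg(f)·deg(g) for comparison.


Common zeros: ∅; count = 0; Bézout bound = 4.

deg(f) = 2, deg(g) = 2, so Bézout bound = 4.
Scan x ∈ F_11. For each x, list the y ∈ F_11 with f(x, y) ≡ 0 and those with g(x, y) ≡ 0 (mod 11); the common zeros in that column are the intersection.
  x = 0: f ≡ 0 at y ∈ {0, 9}; g ≡ 0 at y ∈ {7, 8}; common: ∅.
  x = 1: f ≡ 0 at y ∈ {1, 10}; g ≡ 0 at y ∈ ∅; common: ∅.
  x = 2: f ≡ 0 at y ∈ {6, 7}; g ≡ 0 at y ∈ ∅; common: ∅.
  x = 3: f ≡ 0 at y ∈ ∅; g ≡ 0 at y ∈ {0, 5}; common: ∅.
  x = 4: f ≡ 0 at y ∈ ∅; g ≡ 0 at y ∈ {2, 7}; common: ∅.
  x = 5: f ≡ 0 at y ∈ ∅; g ≡ 0 at y ∈ ∅; common: ∅.
  x = 6: f ≡ 0 at y ∈ {2, 8}; g ≡ 0 at y ∈ ∅; common: ∅.
  x = 7: f ≡ 0 at y ∈ ∅; g ≡ 0 at y ∈ {0, 10}; common: ∅.
  x = 8: f ≡ 0 at y ∈ ∅; g ≡ 0 at y ∈ ∅; common: ∅.
  x = 9: f ≡ 0 at y ∈ ∅; g ≡ 0 at y ∈ {2, 5}; common: ∅.
  x = 10: f ≡ 0 at y ∈ {3, 4}; g ≡ 0 at y ∈ ∅; common: ∅.
Collecting: common zeros = ∅, so the count is 0.
Comparison with the Bézout bound: 0 ≤ 4 = deg(f)·deg(g), as expected for curves with no common component (the affine F_11-count falls short of the bound because intersections may lie at infinity, over extension fields, or carry multiplicity).


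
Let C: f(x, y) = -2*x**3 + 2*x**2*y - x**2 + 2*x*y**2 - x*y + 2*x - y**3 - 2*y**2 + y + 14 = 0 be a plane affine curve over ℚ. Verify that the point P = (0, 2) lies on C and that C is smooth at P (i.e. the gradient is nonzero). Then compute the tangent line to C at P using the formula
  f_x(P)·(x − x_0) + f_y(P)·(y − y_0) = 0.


Tangent line at P: 8*x - 19*y + 38 = 0.

Step 1: f(0, 2) = 0, so P lies on C.
Step 2: partial derivatives
  f_x(x, y) = -6*x**2 + 4*x*y - 2*x + 2*y**2 - y + 2, f_y(x, y) = 2*x**2 + 4*x*y - x - 3*y**2 - 4*y + 1.
  f_x(P) = 8, f_y(P) = -19 (gradient nonzero, so P is smooth).
Step 3: tangent line at P: 8·(x − 0) + -19·(y − 2) = 0.
Expanding: 8*x - 19*y + 38 = 0.


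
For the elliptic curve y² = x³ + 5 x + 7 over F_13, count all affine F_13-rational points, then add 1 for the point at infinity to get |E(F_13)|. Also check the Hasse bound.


Affine points = {(1, 0), (2, 5), (2, 8), (3, 6), (3, 7), (4, 0), (5, 1), (5, 12), (8, 0), (9, 1), (9, 12), (10, 2), (10, 11), (12, 1), (12, 12)}; affine count = 15; |E(F_13)| = 16.

Discriminant check: Δ ∝ 4a³ + 27b² = 4·5³ + 27·7² = 4·125 + 27·49 ≡ 3 (mod 13). Nonzero ⇒ E is nonsingular.
For each x ∈ F_13, compute rhs = x³ + 5·x + 7 mod 13, then count y ∈ F_13 with y² ≡ rhs.
  x = 0: rhs = 7, matching y values: none (0 points).
  x = 1: rhs = 0, matching y values: 0 (1 points).
  x = 2: rhs = 12, matching y values: 5, 8 (2 points).
  x = 3: rhs = 10, matching y values: 6, 7 (2 points).
  x = 4: rhs = 0, matching y values: 0 (1 points).
  x = 5: rhs = 1, matching y values: 1, 12 (2 points).
  x = 6: rhs = 6, matching y values: none (0 points).
  x = 7: rhs = 8, matching y values: none (0 points).
  x = 8: rhs = 0, matching y values: 0 (1 points).
  x = 9: rhs = 1, matching y values: 1, 12 (2 points).
  x = 10: rhs = 4, matching y values: 2, 11 (2 points).
  x = 11: rhs = 2, matching y values: none (0 points).
  x = 12: rhs = 1, matching y values: 1, 12 (2 points).
Total affine count: 15.
Full point count |E(F_13)| = 15 + 1 = 16.
Hasse bound: |16 − (13+1)| = |2| = 2 ≤ 2√13 ≈ 7.2111 ✓.


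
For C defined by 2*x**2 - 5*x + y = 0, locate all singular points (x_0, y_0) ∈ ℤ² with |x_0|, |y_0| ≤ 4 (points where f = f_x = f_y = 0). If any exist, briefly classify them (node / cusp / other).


No singular points in the scanned grid; C is smooth there.

Compute partial derivatives:
  f_x = 4*x - 5.
  f_y = 1.
f_y = 1 is a nonzero constant, so f_y never vanishes: no point (x, y) can satisfy f = f_x = f_y = 0. In particular no (x, y) ∈ {−4, ..., 4}² is singular; the curve is smooth.


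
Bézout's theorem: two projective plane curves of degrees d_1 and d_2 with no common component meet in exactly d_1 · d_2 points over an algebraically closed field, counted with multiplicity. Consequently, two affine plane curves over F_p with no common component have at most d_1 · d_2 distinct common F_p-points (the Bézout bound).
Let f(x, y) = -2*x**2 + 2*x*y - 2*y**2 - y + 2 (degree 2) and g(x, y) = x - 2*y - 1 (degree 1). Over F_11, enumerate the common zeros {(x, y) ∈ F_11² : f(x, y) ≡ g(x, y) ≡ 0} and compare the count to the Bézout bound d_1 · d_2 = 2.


Common zeros: {(1, 0), (6, 8)}; count = 2; Bézout bound = 2.

deg(f) = 2, deg(g) = 1, so Bézout bound = 2.
Scan x ∈ F_11. For each x, list the y ∈ F_11 with f(x, y) ≡ 0 and those with g(x, y) ≡ 0 (mod 11); the common zeros in that column are the intersection.
  x = 0: f ≡ 0 at y ∈ ∅; g ≡ 0 at y ∈ {5}; common: ∅.
  x = 1: f ≡ 0 at y ∈ {0, 6}; g ≡ 0 at y ∈ {0}; common: {0}.
  x = 2: f ≡ 0 at y ∈ {8, 10}; g ≡ 0 at y ∈ {6}; common: ∅.
  x = 3: f ≡ 0 at y ∈ ∅; g ≡ 0 at y ∈ {1}; common: ∅.
  x = 4: f ≡ 0 at y ∈ ∅; g ≡ 0 at y ∈ {7}; common: ∅.
  x = 5: f ≡ 0 at y ∈ {4, 6}; g ≡ 0 at y ∈ {2}; common: ∅.
  x = 6: f ≡ 0 at y ∈ {3, 8}; g ≡ 0 at y ∈ {8}; common: {8}.
  x = 7: f ≡ 0 at y ∈ ∅; g ≡ 0 at y ∈ {3}; common: ∅.
  x = 8: f ≡ 0 at y ∈ {3, 10}; g ≡ 0 at y ∈ {9}; common: ∅.
  x = 9: f ≡ 0 at y ∈ ∅; g ≡ 0 at y ∈ {4}; common: ∅.
  x = 10: f ≡ 0 at y ∈ {0, 4}; g ≡ 0 at y ∈ {10}; common: ∅.
Collecting: common zeros = {(1, 0), (6, 8)}, so the count is 2.
Comparison with the Bézout bound: 2 ≤ 2 = deg(f)·deg(g), as expected for curves with no common component (the bound is attained).


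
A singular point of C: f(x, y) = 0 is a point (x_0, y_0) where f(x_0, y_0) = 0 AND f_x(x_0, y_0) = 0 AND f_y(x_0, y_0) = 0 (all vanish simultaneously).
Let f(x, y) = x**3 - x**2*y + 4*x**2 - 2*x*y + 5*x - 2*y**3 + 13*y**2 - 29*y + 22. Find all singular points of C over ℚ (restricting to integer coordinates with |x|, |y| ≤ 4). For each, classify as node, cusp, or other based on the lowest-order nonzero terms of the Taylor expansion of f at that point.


Singular points: {(-1, 2)}; classification: node.

Compute partial derivatives:
  f_x = 3*x**2 - 2*x*y + 8*x - 2*y + 5.
  f_y = -x**2 - 2*x - 6*y**2 + 26*y - 29.
Scan x_0 ∈ {−4, ..., 4}. For each x_0, f_y(x_0, y) is a polynomial in y; find its integer roots y ∈ {−4, ..., 4}, then test f_x and f at those candidates.
  x = -4: f_y(-4, y) = -6*y**2 + 26*y - 37; no integer root y with |y| ≤ 4.
  x = -3: f_y(-3, y) = -6*y**2 + 26*y - 32; no integer root y with |y| ≤ 4.
  x = -2: f_y(-2, y) = -6*y**2 + 26*y - 29; no integer root y with |y| ≤ 4.
  x = -1: f_y(-1, y) = -6*y**2 + 26*y - 28; vanishes at y ∈ {2}. (-1, 2): f_x = 0, f = 0 — SINGULAR.
  x = 0: f_y(0, y) = -6*y**2 + 26*y - 29; no integer root y with |y| ≤ 4.
  x = 1: f_y(1, y) = -6*y**2 + 26*y - 32; no integer root y with |y| ≤ 4.
  x = 2: f_y(2, y) = -6*y**2 + 26*y - 37; no integer root y with |y| ≤ 4.
  x = 3: f_y(3, y) = -6*y**2 + 26*y - 44; no integer root y with |y| ≤ 4.
  x = 4: f_y(4, y) = -6*y**2 + 26*y - 53; no integer root y with |y| ≤ 4.
Only singular point on the grid: (-1, 2).
Classify: substitute x = -1 + u, y = 2 + v and expand: f = u**3 - u**2*v - u**2 - 2*v**3 + v**2.
No constant or linear terms (consistent with a singular point). Quadratic part: -u**2 + v**2. Cubic part: u**3 - u**2*v - 2*v**3.
The quadratic part v**2 - u**2 = (v − u)(v + u) splits into two distinct linear factors, so there are two distinct tangent lines y − 2 = ±(x − -1) — this is a node (ordinary double point).
Classification: node.


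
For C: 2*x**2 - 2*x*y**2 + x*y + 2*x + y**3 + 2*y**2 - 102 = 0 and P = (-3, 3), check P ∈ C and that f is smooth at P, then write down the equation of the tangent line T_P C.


Tangent line at P: -25*x + 72*y - 291 = 0.

Step 1: f(-3, 3) = 0, so P lies on C.
Step 2: partial derivatives
  f_x(x, y) = 4*x - 2*y**2 + y + 2, f_y(x, y) = -4*x*y + x + 3*y**2 + 4*y.
  f_x(P) = -25, f_y(P) = 72 (gradient nonzero, so P is smooth).
Step 3: tangent line at P: -25·(x − -3) + 72·(y − 3) = 0.
Expanding: -25*x + 72*y - 291 = 0.


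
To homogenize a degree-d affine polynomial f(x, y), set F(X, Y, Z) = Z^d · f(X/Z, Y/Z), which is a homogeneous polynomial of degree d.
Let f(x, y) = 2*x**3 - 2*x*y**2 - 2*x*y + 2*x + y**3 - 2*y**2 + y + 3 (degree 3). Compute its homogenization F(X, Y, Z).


F(X, Y, Z) = 2*X**3 - 2*X*Y**2 - 2*X*Y*Z + 2*X*Z**2 + Y**3 - 2*Y**2*Z + Y*Z**2 + 3*Z**3

deg(f) = 3.
Substitute x = X/Z, y = Y/Z into f, then multiply by Z^3.
  monomial 2·x^3·y^0 ↦ 2·X^3·Y^0·Z^0.
  monomial -2·x^1·y^2 ↦ -2·X^1·Y^2·Z^0.
  monomial -2·x^1·y^1 ↦ -2·X^1·Y^1·Z^1.
  monomial 2·x^1·y^0 ↦ 2·X^1·Y^0·Z^2.
  monomial 1·x^0·y^3 ↦ 1·X^0·Y^3·Z^0.
  monomial -2·x^0·y^2 ↦ -2·X^0·Y^2·Z^1.
  monomial 1·x^0·y^1 ↦ 1·X^0·Y^1·Z^2.
  monomial 3·x^0·y^0 ↦ 3·X^0·Y^0·Z^3.
Collecting: F(X, Y, Z) = 2*X**3 - 2*X*Y**2 - 2*X*Y*Z + 2*X*Z**2 + Y**3 - 2*Y**2*Z + Y*Z**2 + 3*Z**3.


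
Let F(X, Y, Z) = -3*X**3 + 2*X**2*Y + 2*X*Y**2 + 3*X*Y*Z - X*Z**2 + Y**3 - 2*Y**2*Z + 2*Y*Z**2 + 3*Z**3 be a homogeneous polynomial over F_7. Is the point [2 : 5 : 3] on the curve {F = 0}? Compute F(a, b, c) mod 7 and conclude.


F(2,5,3) ≡ 5 (mod 7); P is NOT on the curve.

Evaluate F(2, 5, 3) term-by-term (mod 7).
  -3*X**3 ↦ -3·8·1·1 = -24
  2*X**2*Y ↦ 2·4·5·1 = 40
  2*X*Y**2 ↦ 2·2·25·1 = 100
  3*X*Y*Z ↦ 3·2·5·3 = 90
  -X*Z**2 ↦ -1·2·1·9 = -18
  Y**3 ↦ 1·1·125·1 = 125
  -2*Y**2*Z ↦ -2·1·25·3 = -150
  2*Y*Z**2 ↦ 2·1·5·9 = 90
  3*Z**3 ↦ 3·1·1·27 = 81
Sum: F(2, 5, 3) = (-24) + (40) + (100) + (90) + (-18) + (125) + (-150) + (90) + (81) = 334.
Reducing mod 7: 334 ≡ 5 (mod 7).
Since F(a, b, c) ≡ 5 ≠ 0 (mod 7), P does NOT lie on the curve.


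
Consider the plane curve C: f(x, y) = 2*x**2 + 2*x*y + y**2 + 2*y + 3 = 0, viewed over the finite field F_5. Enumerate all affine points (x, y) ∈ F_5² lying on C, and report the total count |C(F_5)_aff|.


Affine F_5-points: {(1, 0), (1, 1), (3, 1), (4, 0)}; count = 4.

For each of the 25 pairs (x, y) ∈ F_5², evaluate f(x, y) mod 5. Record the zeros.
  x = 0: [0↦3, 1↦1, 2↦1, 3↦3, 4↦2]  zeros at y ∈ ∅
  x = 1: [0↦0, 1↦0, 2↦2, 3↦1, 4↦2]  zeros at y ∈ {0, 1}
  x = 2: [0↦1, 1↦3, 2↦2, 3↦3, 4↦1]  zeros at y ∈ ∅
  x = 3: [0↦1, 1↦0, 2↦1, 3↦4, 4↦4]  zeros at y ∈ {1}
  x = 4: [0↦0, 1↦1, 2↦4, 3↦4, 4↦1]  zeros at y ∈ {0}
Collecting zeros: affine points = {(1, 0), (1, 1), (3, 1), (4, 0)}.
Total count |C(F_5)_aff| = 4.


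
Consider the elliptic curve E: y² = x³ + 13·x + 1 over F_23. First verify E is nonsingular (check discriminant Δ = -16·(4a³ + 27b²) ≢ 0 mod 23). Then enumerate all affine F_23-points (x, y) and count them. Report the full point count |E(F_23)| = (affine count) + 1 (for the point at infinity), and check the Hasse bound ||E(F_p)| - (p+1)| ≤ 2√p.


Affine points = {(0, 1), (0, 22), (2, 9), (2, 14), (4, 5), (4, 18), (10, 2), (10, 21), (11, 7), (11, 16), (14, 11), (14, 12), (15, 11), (15, 12), (16, 2), (16, 21), (17, 11), (17, 12), (18, 8), (18, 15), (19, 0), (20, 2), (20, 21), (21, 6), (21, 17)}; affine count = 25; |E(F_23)| = 26.

Discriminant check: Δ ∝ 4a³ + 27b² = 4·13³ + 27·1² = 4·2197 + 27·1 ≡ 6 (mod 23). Nonzero ⇒ E is nonsingular.
For each x ∈ F_23, compute rhs = x³ + 13·x + 1 mod 23, then count y ∈ F_23 with y² ≡ rhs.
  x = 0: rhs = 1, matching y values: 1, 22 (2 points).
  x = 1: rhs = 15, matching y values: none (0 points).
  x = 2: rhs = 12, matching y values: 9, 14 (2 points).
  x = 3: rhs = 21, matching y values: none (0 points).
  x = 4: rhs = 2, matching y values: 5, 18 (2 points).
  x = 5: rhs = 7, matching y values: none (0 points).
  x = 6: rhs = 19, matching y values: none (0 points).
  x = 7: rhs = 21, matching y values: none (0 points).
  x = 8: rhs = 19, matching y values: none (0 points).
  x = 9: rhs = 19, matching y values: none (0 points).
  x = 10: rhs = 4, matching y values: 2, 21 (2 points).
  x = 11: rhs = 3, matching y values: 7, 16 (2 points).
  x = 12: rhs = 22, matching y values: none (0 points).
  x = 13: rhs = 21, matching y values: none (0 points).
  x = 14: rhs = 6, matching y values: 11, 12 (2 points).
  x = 15: rhs = 6, matching y values: 11, 12 (2 points).
  x = 16: rhs = 4, matching y values: 2, 21 (2 points).
  x = 17: rhs = 6, matching y values: 11, 12 (2 points).
  x = 18: rhs = 18, matching y values: 8, 15 (2 points).
  x = 19: rhs = 0, matching y values: 0 (1 points).
  x = 20: rhs = 4, matching y values: 2, 21 (2 points).
  x = 21: rhs = 13, matching y values: 6, 17 (2 points).
  x = 22: rhs = 10, matching y values: none (0 points).
Total affine count: 25.
Full point count |E(F_23)| = 25 + 1 = 26.
Hasse bound: |26 − (23+1)| = |2| = 2 ≤ 2√23 ≈ 9.5917 ✓.
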